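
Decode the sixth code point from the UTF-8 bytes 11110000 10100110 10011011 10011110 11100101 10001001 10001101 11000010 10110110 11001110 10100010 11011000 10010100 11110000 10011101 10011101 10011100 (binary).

U+1D75C

Offset 0: leading byte 0xF0 = 11110000 → 4-byte char #1 = F0 A6 9B 9E.
Offset 4: leading byte 0xE5 = 11100101 → 3-byte char #2 = E5 89 8D.
Offset 7: leading byte 0xC2 = 11000010 → 2-byte char #3 = C2 B6.
Offset 9: leading byte 0xCE = 11001110 → 2-byte char #4 = CE A2.
Offset 11: leading byte 0xD8 = 11011000 → 2-byte char #5 = D8 94.
Offset 13: leading byte 0xF0 = 11110000 → 4-byte char #6 = F0 9D 9D 9C.
Leading byte 0xF0 = 11110000 matches 11110xxx → 4-byte sequence.
Byte 1: 0xF0 = 11110000, payload 000 (3 bits).
Byte 2: 0x9D = 10011101 (10xxxxxx ✓), payload 011101.
Byte 3: 0x9D = 10011101 (10xxxxxx ✓), payload 011101.
Byte 4: 0x9C = 10011100 (10xxxxxx ✓), payload 011100.
Concatenate: 000011101011101011100 = 0x1D75C (21 bits → U+1D75C).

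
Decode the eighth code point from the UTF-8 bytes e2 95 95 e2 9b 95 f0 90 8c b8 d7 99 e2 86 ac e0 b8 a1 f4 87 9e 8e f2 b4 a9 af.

Offset 0: leading byte 0xE2 = 11100010 → 3-byte char #1 = E2 95 95.
Offset 3: leading byte 0xE2 = 11100010 → 3-byte char #2 = E2 9B 95.
Offset 6: leading byte 0xF0 = 11110000 → 4-byte char #3 = F0 90 8C B8.
Offset 10: leading byte 0xD7 = 11010111 → 2-byte char #4 = D7 99.
Offset 12: leading byte 0xE2 = 11100010 → 3-byte char #5 = E2 86 AC.
Offset 15: leading byte 0xE0 = 11100000 → 3-byte char #6 = E0 B8 A1.
Offset 18: leading byte 0xF4 = 11110100 → 4-byte char #7 = F4 87 9E 8E.
Offset 22: leading byte 0xF2 = 11110010 → 4-byte char #8 = F2 B4 A9 AF.
Leading byte 0xF2 = 11110010 matches 11110xxx → 4-byte sequence.
Byte 1: 0xF2 = 11110010, payload 010 (3 bits).
Byte 2: 0xB4 = 10110100 (10xxxxxx ✓), payload 110100.
Byte 3: 0xA9 = 10101001 (10xxxxxx ✓), payload 101001.
Byte 4: 0xAF = 10101111 (10xxxxxx ✓), payload 101111.
Concatenate: 010110100101001101111 = 0xB4A6F (21 bits → U+B4A6F).

U+B4A6F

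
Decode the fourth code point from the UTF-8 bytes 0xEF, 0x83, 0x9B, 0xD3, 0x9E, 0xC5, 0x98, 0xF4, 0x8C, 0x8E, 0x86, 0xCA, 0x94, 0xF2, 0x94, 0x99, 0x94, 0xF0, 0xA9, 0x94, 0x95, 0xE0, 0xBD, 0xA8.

Offset 0: leading byte 0xEF = 11101111 → 3-byte char #1 = EF 83 9B.
Offset 3: leading byte 0xD3 = 11010011 → 2-byte char #2 = D3 9E.
Offset 5: leading byte 0xC5 = 11000101 → 2-byte char #3 = C5 98.
Offset 7: leading byte 0xF4 = 11110100 → 4-byte char #4 = F4 8C 8E 86.
Leading byte 0xF4 = 11110100 matches 11110xxx → 4-byte sequence.
Byte 1: 0xF4 = 11110100, payload 100 (3 bits).
Byte 2: 0x8C = 10001100 (10xxxxxx ✓), payload 001100.
Byte 3: 0x8E = 10001110 (10xxxxxx ✓), payload 001110.
Byte 4: 0x86 = 10000110 (10xxxxxx ✓), payload 000110.
Concatenate: 100001100001110000110 = 0x10C386 (21 bits → U+10C386).

U+10C386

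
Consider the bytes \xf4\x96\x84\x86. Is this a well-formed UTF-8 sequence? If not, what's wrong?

Leading byte 0xF4 = 11110100 → 4-byte form.
Payload = 0x116106, which exceeds U+10FFFF, the maximum Unicode code point. (Leading bytes F5–FF, or F4 followed by ≥ 0x90, are invalid.)

invalid (encodes a value above U+10FFFF)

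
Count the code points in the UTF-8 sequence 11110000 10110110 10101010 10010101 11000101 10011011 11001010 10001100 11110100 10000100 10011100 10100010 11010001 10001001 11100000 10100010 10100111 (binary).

6

Byte at offset 0: 0xF0 = 11110000 → 4-byte char (#1). Advance 4.
Byte at offset 4: 0xC5 = 11000101 → 2-byte char (#2). Advance 2.
Byte at offset 6: 0xCA = 11001010 → 2-byte char (#3). Advance 2.
Byte at offset 8: 0xF4 = 11110100 → 4-byte char (#4). Advance 4.
Byte at offset 12: 0xD1 = 11010001 → 2-byte char (#5). Advance 2.
Byte at offset 14: 0xE0 = 11100000 → 3-byte char (#6). Advance 3.
Reached end at offset 17 after 6 code points.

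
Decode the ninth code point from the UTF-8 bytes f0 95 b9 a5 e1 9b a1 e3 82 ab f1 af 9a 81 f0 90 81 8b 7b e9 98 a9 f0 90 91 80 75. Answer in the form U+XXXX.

Offset 0: leading byte 0xF0 = 11110000 → 4-byte char #1 = F0 95 B9 A5.
Offset 4: leading byte 0xE1 = 11100001 → 3-byte char #2 = E1 9B A1.
Offset 7: leading byte 0xE3 = 11100011 → 3-byte char #3 = E3 82 AB.
Offset 10: leading byte 0xF1 = 11110001 → 4-byte char #4 = F1 AF 9A 81.
Offset 14: leading byte 0xF0 = 11110000 → 4-byte char #5 = F0 90 81 8B.
Offset 18: leading byte 0x7B = 01111011 → 1-byte char #6 = 7B.
Offset 19: leading byte 0xE9 = 11101001 → 3-byte char #7 = E9 98 A9.
Offset 22: leading byte 0xF0 = 11110000 → 4-byte char #8 = F0 90 91 80.
Offset 26: leading byte 0x75 = 01110101 → 1-byte char #9 = 75.
Leading byte 0x75 = 01110101 matches 0xxxxxxx → 1-byte sequence.
Byte 1: 0x75 = 01110101, payload 1110101 (7 bits).
Concatenate: 1110101 = 0x75 (7 bits → U+0075).

U+0075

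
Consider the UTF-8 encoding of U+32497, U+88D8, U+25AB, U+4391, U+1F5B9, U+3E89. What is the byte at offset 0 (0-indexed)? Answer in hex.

U+32497 → 4-byte form F0 B2 92 97 at offsets 0–3.
Offset 0 falls in char 1's range; it's byte 1 of F0 B2 92 97 = 0xF0.

0xF0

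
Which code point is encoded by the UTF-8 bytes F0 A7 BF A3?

Leading byte 0xF0 = 11110000 matches 11110xxx → 4-byte sequence.
Byte 1: 0xF0 = 11110000, payload 000 (3 bits).
Byte 2: 0xA7 = 10100111 (10xxxxxx ✓), payload 100111.
Byte 3: 0xBF = 10111111 (10xxxxxx ✓), payload 111111.
Byte 4: 0xA3 = 10100011 (10xxxxxx ✓), payload 100011.
Concatenate: 000100111111111100011 = 0x27FE3 (21 bits → U+27FE3).

U+27FE3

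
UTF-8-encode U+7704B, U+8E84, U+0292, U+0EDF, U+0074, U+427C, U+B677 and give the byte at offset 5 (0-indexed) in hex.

0xBA

U+7704B → 4-byte form F1 B7 81 8B at offsets 0–3.
U+8E84 → 3-byte form E8 BA 84 at offsets 4–6.
Offset 5 falls in char 2's range; it's byte 2 of E8 BA 84 = 0xBA.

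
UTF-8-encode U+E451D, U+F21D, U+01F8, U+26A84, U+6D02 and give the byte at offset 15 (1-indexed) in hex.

1-indexed offset 15 is 0-indexed offset 14.
U+E451D → 4-byte form F3 A4 94 9D at offsets 0–3.
U+F21D → 3-byte form EF 88 9D at offsets 4–6.
U+01F8 → 2-byte form C7 B8 at offsets 7–8.
U+26A84 → 4-byte form F0 A6 AA 84 at offsets 9–12.
U+6D02 → 3-byte form E6 B4 82 at offsets 13–15.
Offset 14 falls in char 5's range; it's byte 2 of E6 B4 82 = 0xB4.

0xB4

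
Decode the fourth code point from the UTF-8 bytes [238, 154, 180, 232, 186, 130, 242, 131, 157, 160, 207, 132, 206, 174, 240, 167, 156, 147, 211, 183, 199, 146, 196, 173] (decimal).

U+03C4

Offset 0: leading byte 0xEE = 11101110 → 3-byte char #1 = EE 9A B4.
Offset 3: leading byte 0xE8 = 11101000 → 3-byte char #2 = E8 BA 82.
Offset 6: leading byte 0xF2 = 11110010 → 4-byte char #3 = F2 83 9D A0.
Offset 10: leading byte 0xCF = 11001111 → 2-byte char #4 = CF 84.
Leading byte 0xCF = 11001111 matches 110xxxxx → 2-byte sequence.
Byte 1: 0xCF = 11001111, payload 01111 (5 bits).
Byte 2: 0x84 = 10000100 (10xxxxxx ✓), payload 000100.
Concatenate: 01111000100 = 0x3C4 (11 bits → U+03C4).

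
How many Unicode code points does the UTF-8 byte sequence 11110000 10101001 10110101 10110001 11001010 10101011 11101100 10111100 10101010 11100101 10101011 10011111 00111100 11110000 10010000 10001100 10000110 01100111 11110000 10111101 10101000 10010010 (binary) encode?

Byte at offset 0: 0xF0 = 11110000 → 4-byte char (#1). Advance 4.
Byte at offset 4: 0xCA = 11001010 → 2-byte char (#2). Advance 2.
Byte at offset 6: 0xEC = 11101100 → 3-byte char (#3). Advance 3.
Byte at offset 9: 0xE5 = 11100101 → 3-byte char (#4). Advance 3.
Byte at offset 12: 0x3C = 00111100 → 1-byte char (#5). Advance 1.
Byte at offset 13: 0xF0 = 11110000 → 4-byte char (#6). Advance 4.
Byte at offset 17: 0x67 = 01100111 → 1-byte char (#7). Advance 1.
Byte at offset 18: 0xF0 = 11110000 → 4-byte char (#8). Advance 4.
Reached end at offset 22 after 8 code points.

8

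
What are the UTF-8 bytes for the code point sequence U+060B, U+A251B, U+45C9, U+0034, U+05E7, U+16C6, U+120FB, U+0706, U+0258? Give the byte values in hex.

D8 8B F2 A2 94 9B E4 97 89 34 D7 A7 E1 9B 86 F0 92 83 BB DC 86 C9 98

U+060B: 2-byte form → D8 8B.
U+A251B: 4-byte form → F2 A2 94 9B.
U+45C9: 3-byte form → E4 97 89.
U+0034: 1-byte form → 34.
U+05E7: 2-byte form → D7 A7.
U+16C6: 3-byte form → E1 9B 86.
U+120FB: 4-byte form → F0 92 83 BB.
U+0706: 2-byte form → DC 86.
U+0258: 2-byte form → C9 98.
Concatenated (23 bytes): D8 8B F2 A2 94 9B E4 97 89 34 D7 A7 E1 9B 86 F0 92 83 BB DC 86 C9 98.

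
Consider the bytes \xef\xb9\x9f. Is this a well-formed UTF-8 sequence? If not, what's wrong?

Leading byte 0xEF = 11101111 → 3-byte form.
Continuation bytes 0xB9=10111001, 0x9F=10011111 all match 10xxxxxx.
Decoded value 0xFE5F is ≥ 0x800 (shortest form) and not a surrogate.

valid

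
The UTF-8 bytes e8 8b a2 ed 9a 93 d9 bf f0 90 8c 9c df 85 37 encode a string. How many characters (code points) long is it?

Byte at offset 0: 0xE8 = 11101000 → 3-byte char (#1). Advance 3.
Byte at offset 3: 0xED = 11101101 → 3-byte char (#2). Advance 3.
Byte at offset 6: 0xD9 = 11011001 → 2-byte char (#3). Advance 2.
Byte at offset 8: 0xF0 = 11110000 → 4-byte char (#4). Advance 4.
Byte at offset 12: 0xDF = 11011111 → 2-byte char (#5). Advance 2.
Byte at offset 14: 0x37 = 00110111 → 1-byte char (#6). Advance 1.
Reached end at offset 15 after 6 code points.

6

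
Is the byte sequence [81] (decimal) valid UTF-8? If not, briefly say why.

valid

Leading byte 0x51 = 01010001 → 1-byte form.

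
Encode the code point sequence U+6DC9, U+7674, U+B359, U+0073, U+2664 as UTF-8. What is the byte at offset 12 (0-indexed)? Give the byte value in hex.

0xA4

U+6DC9 → 3-byte form E6 B7 89 at offsets 0–2.
U+7674 → 3-byte form E7 99 B4 at offsets 3–5.
U+B359 → 3-byte form EB 8D 99 at offsets 6–8.
U+0073 → 1-byte form 73 at offsets 9–9.
U+2664 → 3-byte form E2 99 A4 at offsets 10–12.
Offset 12 falls in char 5's range; it's byte 3 of E2 99 A4 = 0xA4.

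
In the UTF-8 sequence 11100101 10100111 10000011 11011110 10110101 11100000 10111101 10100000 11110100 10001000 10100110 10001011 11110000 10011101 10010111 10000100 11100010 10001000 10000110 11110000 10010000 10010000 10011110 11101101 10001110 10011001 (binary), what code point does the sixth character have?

U+2206

Offset 0: leading byte 0xE5 = 11100101 → 3-byte char #1 = E5 A7 83.
Offset 3: leading byte 0xDE = 11011110 → 2-byte char #2 = DE B5.
Offset 5: leading byte 0xE0 = 11100000 → 3-byte char #3 = E0 BD A0.
Offset 8: leading byte 0xF4 = 11110100 → 4-byte char #4 = F4 88 A6 8B.
Offset 12: leading byte 0xF0 = 11110000 → 4-byte char #5 = F0 9D 97 84.
Offset 16: leading byte 0xE2 = 11100010 → 3-byte char #6 = E2 88 86.
Leading byte 0xE2 = 11100010 matches 1110xxxx → 3-byte sequence.
Byte 1: 0xE2 = 11100010, payload 0010 (4 bits).
Byte 2: 0x88 = 10001000 (10xxxxxx ✓), payload 001000.
Byte 3: 0x86 = 10000110 (10xxxxxx ✓), payload 000110.
Concatenate: 0010001000000110 = 0x2206 (16 bits → U+2206).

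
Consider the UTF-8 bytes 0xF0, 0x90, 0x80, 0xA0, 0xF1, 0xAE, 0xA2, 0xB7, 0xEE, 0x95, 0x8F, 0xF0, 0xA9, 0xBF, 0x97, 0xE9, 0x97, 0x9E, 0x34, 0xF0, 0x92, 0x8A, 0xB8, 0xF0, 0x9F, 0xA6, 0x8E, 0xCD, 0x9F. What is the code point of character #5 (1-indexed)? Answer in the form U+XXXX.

U+95DE

Offset 0: leading byte 0xF0 = 11110000 → 4-byte char #1 = F0 90 80 A0.
Offset 4: leading byte 0xF1 = 11110001 → 4-byte char #2 = F1 AE A2 B7.
Offset 8: leading byte 0xEE = 11101110 → 3-byte char #3 = EE 95 8F.
Offset 11: leading byte 0xF0 = 11110000 → 4-byte char #4 = F0 A9 BF 97.
Offset 15: leading byte 0xE9 = 11101001 → 3-byte char #5 = E9 97 9E.
Leading byte 0xE9 = 11101001 matches 1110xxxx → 3-byte sequence.
Byte 1: 0xE9 = 11101001, payload 1001 (4 bits).
Byte 2: 0x97 = 10010111 (10xxxxxx ✓), payload 010111.
Byte 3: 0x9E = 10011110 (10xxxxxx ✓), payload 011110.
Concatenate: 1001010111011110 = 0x95DE (16 bits → U+95DE).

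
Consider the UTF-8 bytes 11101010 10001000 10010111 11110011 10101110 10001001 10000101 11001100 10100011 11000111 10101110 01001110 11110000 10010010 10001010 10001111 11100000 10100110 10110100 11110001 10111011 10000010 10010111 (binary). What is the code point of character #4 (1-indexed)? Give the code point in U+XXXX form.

Offset 0: leading byte 0xEA = 11101010 → 3-byte char #1 = EA 88 97.
Offset 3: leading byte 0xF3 = 11110011 → 4-byte char #2 = F3 AE 89 85.
Offset 7: leading byte 0xCC = 11001100 → 2-byte char #3 = CC A3.
Offset 9: leading byte 0xC7 = 11000111 → 2-byte char #4 = C7 AE.
Leading byte 0xC7 = 11000111 matches 110xxxxx → 2-byte sequence.
Byte 1: 0xC7 = 11000111, payload 00111 (5 bits).
Byte 2: 0xAE = 10101110 (10xxxxxx ✓), payload 101110.
Concatenate: 00111101110 = 0x1EE (11 bits → U+01EE).

U+01EE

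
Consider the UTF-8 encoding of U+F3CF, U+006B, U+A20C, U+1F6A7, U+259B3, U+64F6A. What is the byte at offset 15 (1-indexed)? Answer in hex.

0xB3

1-indexed offset 15 is 0-indexed offset 14.
U+F3CF → 3-byte form EF 8F 8F at offsets 0–2.
U+006B → 1-byte form 6B at offsets 3–3.
U+A20C → 3-byte form EA 88 8C at offsets 4–6.
U+1F6A7 → 4-byte form F0 9F 9A A7 at offsets 7–10.
U+259B3 → 4-byte form F0 A5 A6 B3 at offsets 11–14.
Offset 14 falls in char 5's range; it's byte 4 of F0 A5 A6 B3 = 0xB3.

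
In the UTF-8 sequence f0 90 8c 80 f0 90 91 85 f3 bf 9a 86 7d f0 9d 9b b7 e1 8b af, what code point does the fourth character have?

U+007D

Offset 0: leading byte 0xF0 = 11110000 → 4-byte char #1 = F0 90 8C 80.
Offset 4: leading byte 0xF0 = 11110000 → 4-byte char #2 = F0 90 91 85.
Offset 8: leading byte 0xF3 = 11110011 → 4-byte char #3 = F3 BF 9A 86.
Offset 12: leading byte 0x7D = 01111101 → 1-byte char #4 = 7D.
Leading byte 0x7D = 01111101 matches 0xxxxxxx → 1-byte sequence.
Byte 1: 0x7D = 01111101, payload 1111101 (7 bits).
Concatenate: 1111101 = 0x7D (7 bits → U+007D).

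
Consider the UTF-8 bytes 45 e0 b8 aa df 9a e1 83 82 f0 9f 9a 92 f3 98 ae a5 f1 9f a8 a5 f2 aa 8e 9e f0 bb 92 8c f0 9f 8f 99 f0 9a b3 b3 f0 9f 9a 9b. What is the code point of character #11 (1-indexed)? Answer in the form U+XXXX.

U+1ACF3

Offset 0: leading byte 0x45 = 01000101 → 1-byte char #1 = 45.
Offset 1: leading byte 0xE0 = 11100000 → 3-byte char #2 = E0 B8 AA.
Offset 4: leading byte 0xDF = 11011111 → 2-byte char #3 = DF 9A.
Offset 6: leading byte 0xE1 = 11100001 → 3-byte char #4 = E1 83 82.
Offset 9: leading byte 0xF0 = 11110000 → 4-byte char #5 = F0 9F 9A 92.
Offset 13: leading byte 0xF3 = 11110011 → 4-byte char #6 = F3 98 AE A5.
Offset 17: leading byte 0xF1 = 11110001 → 4-byte char #7 = F1 9F A8 A5.
Offset 21: leading byte 0xF2 = 11110010 → 4-byte char #8 = F2 AA 8E 9E.
Offset 25: leading byte 0xF0 = 11110000 → 4-byte char #9 = F0 BB 92 8C.
Offset 29: leading byte 0xF0 = 11110000 → 4-byte char #10 = F0 9F 8F 99.
Offset 33: leading byte 0xF0 = 11110000 → 4-byte char #11 = F0 9A B3 B3.
Leading byte 0xF0 = 11110000 matches 11110xxx → 4-byte sequence.
Byte 1: 0xF0 = 11110000, payload 000 (3 bits).
Byte 2: 0x9A = 10011010 (10xxxxxx ✓), payload 011010.
Byte 3: 0xB3 = 10110011 (10xxxxxx ✓), payload 110011.
Byte 4: 0xB3 = 10110011 (10xxxxxx ✓), payload 110011.
Concatenate: 000011010110011110011 = 0x1ACF3 (21 bits → U+1ACF3).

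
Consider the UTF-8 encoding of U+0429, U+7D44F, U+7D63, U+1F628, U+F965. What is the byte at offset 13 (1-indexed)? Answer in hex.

0xA8

1-indexed offset 13 is 0-indexed offset 12.
U+0429 → 2-byte form D0 A9 at offsets 0–1.
U+7D44F → 4-byte form F1 BD 91 8F at offsets 2–5.
U+7D63 → 3-byte form E7 B5 A3 at offsets 6–8.
U+1F628 → 4-byte form F0 9F 98 A8 at offsets 9–12.
Offset 12 falls in char 4's range; it's byte 4 of F0 9F 98 A8 = 0xA8.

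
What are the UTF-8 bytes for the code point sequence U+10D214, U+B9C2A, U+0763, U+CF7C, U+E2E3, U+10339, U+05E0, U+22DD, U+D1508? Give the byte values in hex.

F4 8D 88 94 F2 B9 B0 AA DD A3 EC BD BC EE 8B A3 F0 90 8C B9 D7 A0 E2 8B 9D F3 91 94 88

U+10D214: 4-byte form → F4 8D 88 94.
U+B9C2A: 4-byte form → F2 B9 B0 AA.
U+0763: 2-byte form → DD A3.
U+CF7C: 3-byte form → EC BD BC.
U+E2E3: 3-byte form → EE 8B A3.
U+10339: 4-byte form → F0 90 8C B9.
U+05E0: 2-byte form → D7 A0.
U+22DD: 3-byte form → E2 8B 9D.
U+D1508: 4-byte form → F3 91 94 88.
Concatenated (29 bytes): F4 8D 88 94 F2 B9 B0 AA DD A3 EC BD BC EE 8B A3 F0 90 8C B9 D7 A0 E2 8B 9D F3 91 94 88.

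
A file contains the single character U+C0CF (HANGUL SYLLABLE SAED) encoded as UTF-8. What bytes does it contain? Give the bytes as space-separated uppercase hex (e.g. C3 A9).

U+C0CF = 0xC0CF = 49359 decimal. In range U+0800–U+FFFF → 3-byte form: 1110xxxx 10xxxxxx 10xxxxxx.
Binary (16 bits): 1100000011001111.
Split 4+6+6: 1100 | 000011 | 001111.
Byte 1: 11101100 = 0xEC.
Byte 2: 10000011 = 0x83.
Byte 3: 10001111 = 0x8F.

EC 83 8F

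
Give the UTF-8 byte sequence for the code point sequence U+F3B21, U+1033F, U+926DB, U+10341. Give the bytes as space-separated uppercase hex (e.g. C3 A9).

F3 B3 AC A1 F0 90 8C BF F2 92 9B 9B F0 90 8D 81

U+F3B21: 4-byte form → F3 B3 AC A1.
U+1033F: 4-byte form → F0 90 8C BF.
U+926DB: 4-byte form → F2 92 9B 9B.
U+10341: 4-byte form → F0 90 8D 81.
Concatenated (16 bytes): F3 B3 AC A1 F0 90 8C BF F2 92 9B 9B F0 90 8D 81.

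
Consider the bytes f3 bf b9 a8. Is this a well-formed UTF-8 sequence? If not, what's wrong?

valid

Leading byte 0xF3 = 11110011 → 4-byte form.
Continuation bytes 0xBF=10111111, 0xB9=10111001, 0xA8=10101000 all match 10xxxxxx.
Decoded value 0xFFE68 is ≥ 0x10000 (shortest form) and not a surrogate.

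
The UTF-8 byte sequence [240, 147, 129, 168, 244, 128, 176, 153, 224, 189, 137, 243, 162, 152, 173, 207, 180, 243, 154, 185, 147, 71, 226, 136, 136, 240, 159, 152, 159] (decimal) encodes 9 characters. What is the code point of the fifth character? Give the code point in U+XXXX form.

U+03F4

Offset 0: leading byte 0xF0 = 11110000 → 4-byte char #1 = F0 93 81 A8.
Offset 4: leading byte 0xF4 = 11110100 → 4-byte char #2 = F4 80 B0 99.
Offset 8: leading byte 0xE0 = 11100000 → 3-byte char #3 = E0 BD 89.
Offset 11: leading byte 0xF3 = 11110011 → 4-byte char #4 = F3 A2 98 AD.
Offset 15: leading byte 0xCF = 11001111 → 2-byte char #5 = CF B4.
Leading byte 0xCF = 11001111 matches 110xxxxx → 2-byte sequence.
Byte 1: 0xCF = 11001111, payload 01111 (5 bits).
Byte 2: 0xB4 = 10110100 (10xxxxxx ✓), payload 110100.
Concatenate: 01111110100 = 0x3F4 (11 bits → U+03F4).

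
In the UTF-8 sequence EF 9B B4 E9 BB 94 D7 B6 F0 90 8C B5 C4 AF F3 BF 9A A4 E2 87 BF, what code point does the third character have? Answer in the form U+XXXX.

Offset 0: leading byte 0xEF = 11101111 → 3-byte char #1 = EF 9B B4.
Offset 3: leading byte 0xE9 = 11101001 → 3-byte char #2 = E9 BB 94.
Offset 6: leading byte 0xD7 = 11010111 → 2-byte char #3 = D7 B6.
Leading byte 0xD7 = 11010111 matches 110xxxxx → 2-byte sequence.
Byte 1: 0xD7 = 11010111, payload 10111 (5 bits).
Byte 2: 0xB6 = 10110110 (10xxxxxx ✓), payload 110110.
Concatenate: 10111110110 = 0x5F6 (11 bits → U+05F6).

U+05F6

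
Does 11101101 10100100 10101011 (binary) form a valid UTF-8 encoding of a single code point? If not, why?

Structurally a 3-byte sequence; payload = 0xD92B.
But 0xD92B is in U+D800–U+DFFF, the surrogate range. Surrogates are not Unicode scalar values and are forbidden in UTF-8.

invalid (encodes a surrogate (U+D800–U+DFFF))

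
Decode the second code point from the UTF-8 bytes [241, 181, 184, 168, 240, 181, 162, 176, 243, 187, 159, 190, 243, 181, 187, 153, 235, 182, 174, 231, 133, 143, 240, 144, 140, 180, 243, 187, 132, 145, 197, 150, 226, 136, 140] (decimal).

U+358B0

Offset 0: leading byte 0xF1 = 11110001 → 4-byte char #1 = F1 B5 B8 A8.
Offset 4: leading byte 0xF0 = 11110000 → 4-byte char #2 = F0 B5 A2 B0.
Leading byte 0xF0 = 11110000 matches 11110xxx → 4-byte sequence.
Byte 1: 0xF0 = 11110000, payload 000 (3 bits).
Byte 2: 0xB5 = 10110101 (10xxxxxx ✓), payload 110101.
Byte 3: 0xA2 = 10100010 (10xxxxxx ✓), payload 100010.
Byte 4: 0xB0 = 10110000 (10xxxxxx ✓), payload 110000.
Concatenate: 000110101100010110000 = 0x358B0 (21 bits → U+358B0).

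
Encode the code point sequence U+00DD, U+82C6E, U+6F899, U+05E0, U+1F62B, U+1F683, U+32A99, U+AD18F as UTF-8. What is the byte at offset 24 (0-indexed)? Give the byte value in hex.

0xF2

U+00DD → 2-byte form C3 9D at offsets 0–1.
U+82C6E → 4-byte form F2 82 B1 AE at offsets 2–5.
U+6F899 → 4-byte form F1 AF A2 99 at offsets 6–9.
U+05E0 → 2-byte form D7 A0 at offsets 10–11.
U+1F62B → 4-byte form F0 9F 98 AB at offsets 12–15.
U+1F683 → 4-byte form F0 9F 9A 83 at offsets 16–19.
U+32A99 → 4-byte form F0 B2 AA 99 at offsets 20–23.
U+AD18F → 4-byte form F2 AD 86 8F at offsets 24–27.
Offset 24 falls in char 8's range; it's byte 1 of F2 AD 86 8F = 0xF2.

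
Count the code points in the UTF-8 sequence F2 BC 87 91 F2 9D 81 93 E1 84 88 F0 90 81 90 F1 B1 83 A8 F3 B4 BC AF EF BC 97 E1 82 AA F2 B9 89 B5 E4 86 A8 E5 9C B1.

Byte at offset 0: 0xF2 = 11110010 → 4-byte char (#1). Advance 4.
Byte at offset 4: 0xF2 = 11110010 → 4-byte char (#2). Advance 4.
Byte at offset 8: 0xE1 = 11100001 → 3-byte char (#3). Advance 3.
Byte at offset 11: 0xF0 = 11110000 → 4-byte char (#4). Advance 4.
Byte at offset 15: 0xF1 = 11110001 → 4-byte char (#5). Advance 4.
Byte at offset 19: 0xF3 = 11110011 → 4-byte char (#6). Advance 4.
Byte at offset 23: 0xEF = 11101111 → 3-byte char (#7). Advance 3.
Byte at offset 26: 0xE1 = 11100001 → 3-byte char (#8). Advance 3.
Byte at offset 29: 0xF2 = 11110010 → 4-byte char (#9). Advance 4.
Byte at offset 33: 0xE4 = 11100100 → 3-byte char (#10). Advance 3.
Byte at offset 36: 0xE5 = 11100101 → 3-byte char (#11). Advance 3.
Reached end at offset 39 after 11 code points.

11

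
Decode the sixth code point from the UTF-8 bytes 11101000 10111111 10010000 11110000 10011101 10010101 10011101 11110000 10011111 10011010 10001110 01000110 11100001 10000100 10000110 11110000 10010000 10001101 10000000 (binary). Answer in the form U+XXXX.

Offset 0: leading byte 0xE8 = 11101000 → 3-byte char #1 = E8 BF 90.
Offset 3: leading byte 0xF0 = 11110000 → 4-byte char #2 = F0 9D 95 9D.
Offset 7: leading byte 0xF0 = 11110000 → 4-byte char #3 = F0 9F 9A 8E.
Offset 11: leading byte 0x46 = 01000110 → 1-byte char #4 = 46.
Offset 12: leading byte 0xE1 = 11100001 → 3-byte char #5 = E1 84 86.
Offset 15: leading byte 0xF0 = 11110000 → 4-byte char #6 = F0 90 8D 80.
Leading byte 0xF0 = 11110000 matches 11110xxx → 4-byte sequence.
Byte 1: 0xF0 = 11110000, payload 000 (3 bits).
Byte 2: 0x90 = 10010000 (10xxxxxx ✓), payload 010000.
Byte 3: 0x8D = 10001101 (10xxxxxx ✓), payload 001101.
Byte 4: 0x80 = 10000000 (10xxxxxx ✓), payload 000000.
Concatenate: 000010000001101000000 = 0x10340 (21 bits → U+10340).

U+10340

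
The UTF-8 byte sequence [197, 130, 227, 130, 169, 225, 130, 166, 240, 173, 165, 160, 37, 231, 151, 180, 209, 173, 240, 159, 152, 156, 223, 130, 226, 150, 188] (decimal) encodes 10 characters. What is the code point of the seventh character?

U+046D

Offset 0: leading byte 0xC5 = 11000101 → 2-byte char #1 = C5 82.
Offset 2: leading byte 0xE3 = 11100011 → 3-byte char #2 = E3 82 A9.
Offset 5: leading byte 0xE1 = 11100001 → 3-byte char #3 = E1 82 A6.
Offset 8: leading byte 0xF0 = 11110000 → 4-byte char #4 = F0 AD A5 A0.
Offset 12: leading byte 0x25 = 00100101 → 1-byte char #5 = 25.
Offset 13: leading byte 0xE7 = 11100111 → 3-byte char #6 = E7 97 B4.
Offset 16: leading byte 0xD1 = 11010001 → 2-byte char #7 = D1 AD.
Leading byte 0xD1 = 11010001 matches 110xxxxx → 2-byte sequence.
Byte 1: 0xD1 = 11010001, payload 10001 (5 bits).
Byte 2: 0xAD = 10101101 (10xxxxxx ✓), payload 101101.
Concatenate: 10001101101 = 0x46D (11 bits → U+046D).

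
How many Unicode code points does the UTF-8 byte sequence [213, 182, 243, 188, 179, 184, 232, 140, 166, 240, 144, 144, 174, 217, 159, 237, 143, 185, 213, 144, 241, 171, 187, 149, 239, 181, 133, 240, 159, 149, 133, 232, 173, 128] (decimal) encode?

11

Byte at offset 0: 0xD5 = 11010101 → 2-byte char (#1). Advance 2.
Byte at offset 2: 0xF3 = 11110011 → 4-byte char (#2). Advance 4.
Byte at offset 6: 0xE8 = 11101000 → 3-byte char (#3). Advance 3.
Byte at offset 9: 0xF0 = 11110000 → 4-byte char (#4). Advance 4.
Byte at offset 13: 0xD9 = 11011001 → 2-byte char (#5). Advance 2.
Byte at offset 15: 0xED = 11101101 → 3-byte char (#6). Advance 3.
Byte at offset 18: 0xD5 = 11010101 → 2-byte char (#7). Advance 2.
Byte at offset 20: 0xF1 = 11110001 → 4-byte char (#8). Advance 4.
Byte at offset 24: 0xEF = 11101111 → 3-byte char (#9). Advance 3.
Byte at offset 27: 0xF0 = 11110000 → 4-byte char (#10). Advance 4.
Byte at offset 31: 0xE8 = 11101000 → 3-byte char (#11). Advance 3.
Reached end at offset 34 after 11 code points.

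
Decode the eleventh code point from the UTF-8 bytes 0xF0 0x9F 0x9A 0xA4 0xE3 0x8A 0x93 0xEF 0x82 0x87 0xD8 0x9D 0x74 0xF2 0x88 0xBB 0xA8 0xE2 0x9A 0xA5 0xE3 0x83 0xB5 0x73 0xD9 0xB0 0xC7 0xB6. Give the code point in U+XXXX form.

U+01F6

Offset 0: leading byte 0xF0 = 11110000 → 4-byte char #1 = F0 9F 9A A4.
Offset 4: leading byte 0xE3 = 11100011 → 3-byte char #2 = E3 8A 93.
Offset 7: leading byte 0xEF = 11101111 → 3-byte char #3 = EF 82 87.
Offset 10: leading byte 0xD8 = 11011000 → 2-byte char #4 = D8 9D.
Offset 12: leading byte 0x74 = 01110100 → 1-byte char #5 = 74.
Offset 13: leading byte 0xF2 = 11110010 → 4-byte char #6 = F2 88 BB A8.
Offset 17: leading byte 0xE2 = 11100010 → 3-byte char #7 = E2 9A A5.
Offset 20: leading byte 0xE3 = 11100011 → 3-byte char #8 = E3 83 B5.
Offset 23: leading byte 0x73 = 01110011 → 1-byte char #9 = 73.
Offset 24: leading byte 0xD9 = 11011001 → 2-byte char #10 = D9 B0.
Offset 26: leading byte 0xC7 = 11000111 → 2-byte char #11 = C7 B6.
Leading byte 0xC7 = 11000111 matches 110xxxxx → 2-byte sequence.
Byte 1: 0xC7 = 11000111, payload 00111 (5 bits).
Byte 2: 0xB6 = 10110110 (10xxxxxx ✓), payload 110110.
Concatenate: 00111110110 = 0x1F6 (11 bits → U+01F6).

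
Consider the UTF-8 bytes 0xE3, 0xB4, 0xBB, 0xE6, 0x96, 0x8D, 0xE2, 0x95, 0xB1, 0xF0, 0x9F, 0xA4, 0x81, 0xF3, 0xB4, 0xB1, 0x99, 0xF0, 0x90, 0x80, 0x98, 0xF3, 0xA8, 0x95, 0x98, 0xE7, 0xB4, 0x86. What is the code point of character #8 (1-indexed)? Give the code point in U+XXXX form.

Offset 0: leading byte 0xE3 = 11100011 → 3-byte char #1 = E3 B4 BB.
Offset 3: leading byte 0xE6 = 11100110 → 3-byte char #2 = E6 96 8D.
Offset 6: leading byte 0xE2 = 11100010 → 3-byte char #3 = E2 95 B1.
Offset 9: leading byte 0xF0 = 11110000 → 4-byte char #4 = F0 9F A4 81.
Offset 13: leading byte 0xF3 = 11110011 → 4-byte char #5 = F3 B4 B1 99.
Offset 17: leading byte 0xF0 = 11110000 → 4-byte char #6 = F0 90 80 98.
Offset 21: leading byte 0xF3 = 11110011 → 4-byte char #7 = F3 A8 95 98.
Offset 25: leading byte 0xE7 = 11100111 → 3-byte char #8 = E7 B4 86.
Leading byte 0xE7 = 11100111 matches 1110xxxx → 3-byte sequence.
Byte 1: 0xE7 = 11100111, payload 0111 (4 bits).
Byte 2: 0xB4 = 10110100 (10xxxxxx ✓), payload 110100.
Byte 3: 0x86 = 10000110 (10xxxxxx ✓), payload 000110.
Concatenate: 0111110100000110 = 0x7D06 (16 bits → U+7D06).

U+7D06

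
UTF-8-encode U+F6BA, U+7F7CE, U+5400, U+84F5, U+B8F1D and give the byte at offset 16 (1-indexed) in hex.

0xBC

1-indexed offset 16 is 0-indexed offset 15.
U+F6BA → 3-byte form EF 9A BA at offsets 0–2.
U+7F7CE → 4-byte form F1 BF 9F 8E at offsets 3–6.
U+5400 → 3-byte form E5 90 80 at offsets 7–9.
U+84F5 → 3-byte form E8 93 B5 at offsets 10–12.
U+B8F1D → 4-byte form F2 B8 BC 9D at offsets 13–16.
Offset 15 falls in char 5's range; it's byte 3 of F2 B8 BC 9D = 0xBC.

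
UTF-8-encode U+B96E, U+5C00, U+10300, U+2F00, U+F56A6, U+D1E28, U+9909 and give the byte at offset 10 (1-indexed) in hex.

1-indexed offset 10 is 0-indexed offset 9.
U+B96E → 3-byte form EB A5 AE at offsets 0–2.
U+5C00 → 3-byte form E5 B0 80 at offsets 3–5.
U+10300 → 4-byte form F0 90 8C 80 at offsets 6–9.
Offset 9 falls in char 3's range; it's byte 4 of F0 90 8C 80 = 0x80.

0x80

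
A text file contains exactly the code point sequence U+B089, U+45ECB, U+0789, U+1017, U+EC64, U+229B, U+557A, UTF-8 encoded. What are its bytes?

U+B089: 3-byte form → EB 82 89.
U+45ECB: 4-byte form → F1 85 BB 8B.
U+0789: 2-byte form → DE 89.
U+1017: 3-byte form → E1 80 97.
U+EC64: 3-byte form → EE B1 A4.
U+229B: 3-byte form → E2 8A 9B.
U+557A: 3-byte form → E5 95 BA.
Concatenated (21 bytes): EB 82 89 F1 85 BB 8B DE 89 E1 80 97 EE B1 A4 E2 8A 9B E5 95 BA.

EB 82 89 F1 85 BB 8B DE 89 E1 80 97 EE B1 A4 E2 8A 9B E5 95 BA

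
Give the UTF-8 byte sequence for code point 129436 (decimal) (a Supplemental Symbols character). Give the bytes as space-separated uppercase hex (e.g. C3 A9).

F0 9F A6 9C

U+1F99C = 0x1F99C = 129436 decimal. In range U+10000–U+10FFFF → 4-byte form: 11110xxx 10xxxxxx 10xxxxxx 10xxxxxx.
Binary (21 bits): 000011111100110011100.
Split 3+6+6+6: 000 | 011111 | 100110 | 011100.
Byte 1: 11110000 = 0xF0.
Byte 2: 10011111 = 0x9F.
Byte 3: 10100110 = 0xA6.
Byte 4: 10011100 = 0x9C.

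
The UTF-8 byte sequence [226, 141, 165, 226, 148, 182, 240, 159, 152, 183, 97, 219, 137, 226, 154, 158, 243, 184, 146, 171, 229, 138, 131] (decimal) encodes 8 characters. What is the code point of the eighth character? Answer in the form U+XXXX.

U+5283

Offset 0: leading byte 0xE2 = 11100010 → 3-byte char #1 = E2 8D A5.
Offset 3: leading byte 0xE2 = 11100010 → 3-byte char #2 = E2 94 B6.
Offset 6: leading byte 0xF0 = 11110000 → 4-byte char #3 = F0 9F 98 B7.
Offset 10: leading byte 0x61 = 01100001 → 1-byte char #4 = 61.
Offset 11: leading byte 0xDB = 11011011 → 2-byte char #5 = DB 89.
Offset 13: leading byte 0xE2 = 11100010 → 3-byte char #6 = E2 9A 9E.
Offset 16: leading byte 0xF3 = 11110011 → 4-byte char #7 = F3 B8 92 AB.
Offset 20: leading byte 0xE5 = 11100101 → 3-byte char #8 = E5 8A 83.
Leading byte 0xE5 = 11100101 matches 1110xxxx → 3-byte sequence.
Byte 1: 0xE5 = 11100101, payload 0101 (4 bits).
Byte 2: 0x8A = 10001010 (10xxxxxx ✓), payload 001010.
Byte 3: 0x83 = 10000011 (10xxxxxx ✓), payload 000011.
Concatenate: 0101001010000011 = 0x5283 (16 bits → U+5283).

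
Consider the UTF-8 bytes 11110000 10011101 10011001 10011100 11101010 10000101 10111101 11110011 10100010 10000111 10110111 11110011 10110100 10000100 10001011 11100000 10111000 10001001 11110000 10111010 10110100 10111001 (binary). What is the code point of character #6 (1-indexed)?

Offset 0: leading byte 0xF0 = 11110000 → 4-byte char #1 = F0 9D 99 9C.
Offset 4: leading byte 0xEA = 11101010 → 3-byte char #2 = EA 85 BD.
Offset 7: leading byte 0xF3 = 11110011 → 4-byte char #3 = F3 A2 87 B7.
Offset 11: leading byte 0xF3 = 11110011 → 4-byte char #4 = F3 B4 84 8B.
Offset 15: leading byte 0xE0 = 11100000 → 3-byte char #5 = E0 B8 89.
Offset 18: leading byte 0xF0 = 11110000 → 4-byte char #6 = F0 BA B4 B9.
Leading byte 0xF0 = 11110000 matches 11110xxx → 4-byte sequence.
Byte 1: 0xF0 = 11110000, payload 000 (3 bits).
Byte 2: 0xBA = 10111010 (10xxxxxx ✓), payload 111010.
Byte 3: 0xB4 = 10110100 (10xxxxxx ✓), payload 110100.
Byte 4: 0xB9 = 10111001 (10xxxxxx ✓), payload 111001.
Concatenate: 000111010110100111001 = 0x3AD39 (21 bits → U+3AD39).

U+3AD39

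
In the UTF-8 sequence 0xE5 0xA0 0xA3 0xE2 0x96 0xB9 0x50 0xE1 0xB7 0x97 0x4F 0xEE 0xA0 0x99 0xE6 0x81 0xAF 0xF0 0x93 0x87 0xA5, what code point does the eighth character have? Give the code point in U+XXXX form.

U+131E5

Offset 0: leading byte 0xE5 = 11100101 → 3-byte char #1 = E5 A0 A3.
Offset 3: leading byte 0xE2 = 11100010 → 3-byte char #2 = E2 96 B9.
Offset 6: leading byte 0x50 = 01010000 → 1-byte char #3 = 50.
Offset 7: leading byte 0xE1 = 11100001 → 3-byte char #4 = E1 B7 97.
Offset 10: leading byte 0x4F = 01001111 → 1-byte char #5 = 4F.
Offset 11: leading byte 0xEE = 11101110 → 3-byte char #6 = EE A0 99.
Offset 14: leading byte 0xE6 = 11100110 → 3-byte char #7 = E6 81 AF.
Offset 17: leading byte 0xF0 = 11110000 → 4-byte char #8 = F0 93 87 A5.
Leading byte 0xF0 = 11110000 matches 11110xxx → 4-byte sequence.
Byte 1: 0xF0 = 11110000, payload 000 (3 bits).
Byte 2: 0x93 = 10010011 (10xxxxxx ✓), payload 010011.
Byte 3: 0x87 = 10000111 (10xxxxxx ✓), payload 000111.
Byte 4: 0xA5 = 10100101 (10xxxxxx ✓), payload 100101.
Concatenate: 000010011000111100101 = 0x131E5 (21 bits → U+131E5).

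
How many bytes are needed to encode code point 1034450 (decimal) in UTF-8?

4

U+FC8D2 = 0xFC8D2. UTF-8 uses 1 byte below 0x80, 2 below 0x800, 3 below 0x10000, 4 up to 0x10FFFF. 0xFC8D2 is in U+10000–U+10FFFF → 4 bytes.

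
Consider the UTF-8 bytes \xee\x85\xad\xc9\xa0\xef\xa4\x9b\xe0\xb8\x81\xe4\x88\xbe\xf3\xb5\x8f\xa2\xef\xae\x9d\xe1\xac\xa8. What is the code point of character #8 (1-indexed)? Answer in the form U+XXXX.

Offset 0: leading byte 0xEE = 11101110 → 3-byte char #1 = EE 85 AD.
Offset 3: leading byte 0xC9 = 11001001 → 2-byte char #2 = C9 A0.
Offset 5: leading byte 0xEF = 11101111 → 3-byte char #3 = EF A4 9B.
Offset 8: leading byte 0xE0 = 11100000 → 3-byte char #4 = E0 B8 81.
Offset 11: leading byte 0xE4 = 11100100 → 3-byte char #5 = E4 88 BE.
Offset 14: leading byte 0xF3 = 11110011 → 4-byte char #6 = F3 B5 8F A2.
Offset 18: leading byte 0xEF = 11101111 → 3-byte char #7 = EF AE 9D.
Offset 21: leading byte 0xE1 = 11100001 → 3-byte char #8 = E1 AC A8.
Leading byte 0xE1 = 11100001 matches 1110xxxx → 3-byte sequence.
Byte 1: 0xE1 = 11100001, payload 0001 (4 bits).
Byte 2: 0xAC = 10101100 (10xxxxxx ✓), payload 101100.
Byte 3: 0xA8 = 10101000 (10xxxxxx ✓), payload 101000.
Concatenate: 0001101100101000 = 0x1B28 (16 bits → U+1B28).

U+1B28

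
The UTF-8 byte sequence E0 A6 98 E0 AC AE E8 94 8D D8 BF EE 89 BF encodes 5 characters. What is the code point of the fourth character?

Offset 0: leading byte 0xE0 = 11100000 → 3-byte char #1 = E0 A6 98.
Offset 3: leading byte 0xE0 = 11100000 → 3-byte char #2 = E0 AC AE.
Offset 6: leading byte 0xE8 = 11101000 → 3-byte char #3 = E8 94 8D.
Offset 9: leading byte 0xD8 = 11011000 → 2-byte char #4 = D8 BF.
Leading byte 0xD8 = 11011000 matches 110xxxxx → 2-byte sequence.
Byte 1: 0xD8 = 11011000, payload 11000 (5 bits).
Byte 2: 0xBF = 10111111 (10xxxxxx ✓), payload 111111.
Concatenate: 11000111111 = 0x63F (11 bits → U+063F).

U+063F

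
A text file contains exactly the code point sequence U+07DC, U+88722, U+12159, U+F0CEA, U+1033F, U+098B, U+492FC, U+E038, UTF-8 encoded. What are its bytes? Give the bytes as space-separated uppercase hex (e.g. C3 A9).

DF 9C F2 88 9C A2 F0 92 85 99 F3 B0 B3 AA F0 90 8C BF E0 A6 8B F1 89 8B BC EE 80 B8

U+07DC: 2-byte form → DF 9C.
U+88722: 4-byte form → F2 88 9C A2.
U+12159: 4-byte form → F0 92 85 99.
U+F0CEA: 4-byte form → F3 B0 B3 AA.
U+1033F: 4-byte form → F0 90 8C BF.
U+098B: 3-byte form → E0 A6 8B.
U+492FC: 4-byte form → F1 89 8B BC.
U+E038: 3-byte form → EE 80 B8.
Concatenated (28 bytes): DF 9C F2 88 9C A2 F0 92 85 99 F3 B0 B3 AA F0 90 8C BF E0 A6 8B F1 89 8B BC EE 80 B8.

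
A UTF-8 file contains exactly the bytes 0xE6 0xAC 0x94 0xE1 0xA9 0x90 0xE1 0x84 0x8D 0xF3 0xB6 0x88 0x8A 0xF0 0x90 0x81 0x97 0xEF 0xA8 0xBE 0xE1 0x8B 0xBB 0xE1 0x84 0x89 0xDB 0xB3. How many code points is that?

9

Byte at offset 0: 0xE6 = 11100110 → 3-byte char (#1). Advance 3.
Byte at offset 3: 0xE1 = 11100001 → 3-byte char (#2). Advance 3.
Byte at offset 6: 0xE1 = 11100001 → 3-byte char (#3). Advance 3.
Byte at offset 9: 0xF3 = 11110011 → 4-byte char (#4). Advance 4.
Byte at offset 13: 0xF0 = 11110000 → 4-byte char (#5). Advance 4.
Byte at offset 17: 0xEF = 11101111 → 3-byte char (#6). Advance 3.
Byte at offset 20: 0xE1 = 11100001 → 3-byte char (#7). Advance 3.
Byte at offset 23: 0xE1 = 11100001 → 3-byte char (#8). Advance 3.
Byte at offset 26: 0xDB = 11011011 → 2-byte char (#9). Advance 2.
Reached end at offset 28 after 9 code points.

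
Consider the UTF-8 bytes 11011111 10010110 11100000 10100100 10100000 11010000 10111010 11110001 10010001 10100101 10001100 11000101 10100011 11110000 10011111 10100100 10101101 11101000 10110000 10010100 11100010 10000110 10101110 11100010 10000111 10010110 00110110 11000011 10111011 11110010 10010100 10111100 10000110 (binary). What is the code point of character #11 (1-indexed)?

U+00FB

Offset 0: leading byte 0xDF = 11011111 → 2-byte char #1 = DF 96.
Offset 2: leading byte 0xE0 = 11100000 → 3-byte char #2 = E0 A4 A0.
Offset 5: leading byte 0xD0 = 11010000 → 2-byte char #3 = D0 BA.
Offset 7: leading byte 0xF1 = 11110001 → 4-byte char #4 = F1 91 A5 8C.
Offset 11: leading byte 0xC5 = 11000101 → 2-byte char #5 = C5 A3.
Offset 13: leading byte 0xF0 = 11110000 → 4-byte char #6 = F0 9F A4 AD.
Offset 17: leading byte 0xE8 = 11101000 → 3-byte char #7 = E8 B0 94.
Offset 20: leading byte 0xE2 = 11100010 → 3-byte char #8 = E2 86 AE.
Offset 23: leading byte 0xE2 = 11100010 → 3-byte char #9 = E2 87 96.
Offset 26: leading byte 0x36 = 00110110 → 1-byte char #10 = 36.
Offset 27: leading byte 0xC3 = 11000011 → 2-byte char #11 = C3 BB.
Leading byte 0xC3 = 11000011 matches 110xxxxx → 2-byte sequence.
Byte 1: 0xC3 = 11000011, payload 00011 (5 bits).
Byte 2: 0xBB = 10111011 (10xxxxxx ✓), payload 111011.
Concatenate: 00011111011 = 0xFB (11 bits → U+00FB).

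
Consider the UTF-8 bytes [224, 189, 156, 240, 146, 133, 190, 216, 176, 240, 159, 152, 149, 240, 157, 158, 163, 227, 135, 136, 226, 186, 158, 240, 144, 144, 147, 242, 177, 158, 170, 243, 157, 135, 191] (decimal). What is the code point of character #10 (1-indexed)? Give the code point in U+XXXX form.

U+DD1FF

Offset 0: leading byte 0xE0 = 11100000 → 3-byte char #1 = E0 BD 9C.
Offset 3: leading byte 0xF0 = 11110000 → 4-byte char #2 = F0 92 85 BE.
Offset 7: leading byte 0xD8 = 11011000 → 2-byte char #3 = D8 B0.
Offset 9: leading byte 0xF0 = 11110000 → 4-byte char #4 = F0 9F 98 95.
Offset 13: leading byte 0xF0 = 11110000 → 4-byte char #5 = F0 9D 9E A3.
Offset 17: leading byte 0xE3 = 11100011 → 3-byte char #6 = E3 87 88.
Offset 20: leading byte 0xE2 = 11100010 → 3-byte char #7 = E2 BA 9E.
Offset 23: leading byte 0xF0 = 11110000 → 4-byte char #8 = F0 90 90 93.
Offset 27: leading byte 0xF2 = 11110010 → 4-byte char #9 = F2 B1 9E AA.
Offset 31: leading byte 0xF3 = 11110011 → 4-byte char #10 = F3 9D 87 BF.
Leading byte 0xF3 = 11110011 matches 11110xxx → 4-byte sequence.
Byte 1: 0xF3 = 11110011, payload 011 (3 bits).
Byte 2: 0x9D = 10011101 (10xxxxxx ✓), payload 011101.
Byte 3: 0x87 = 10000111 (10xxxxxx ✓), payload 000111.
Byte 4: 0xBF = 10111111 (10xxxxxx ✓), payload 111111.
Concatenate: 011011101000111111111 = 0xDD1FF (21 bits → U+DD1FF).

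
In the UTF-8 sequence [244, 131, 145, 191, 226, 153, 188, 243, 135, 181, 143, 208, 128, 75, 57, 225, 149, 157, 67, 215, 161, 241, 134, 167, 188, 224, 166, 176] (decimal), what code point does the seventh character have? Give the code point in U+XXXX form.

U+155D

Offset 0: leading byte 0xF4 = 11110100 → 4-byte char #1 = F4 83 91 BF.
Offset 4: leading byte 0xE2 = 11100010 → 3-byte char #2 = E2 99 BC.
Offset 7: leading byte 0xF3 = 11110011 → 4-byte char #3 = F3 87 B5 8F.
Offset 11: leading byte 0xD0 = 11010000 → 2-byte char #4 = D0 80.
Offset 13: leading byte 0x4B = 01001011 → 1-byte char #5 = 4B.
Offset 14: leading byte 0x39 = 00111001 → 1-byte char #6 = 39.
Offset 15: leading byte 0xE1 = 11100001 → 3-byte char #7 = E1 95 9D.
Leading byte 0xE1 = 11100001 matches 1110xxxx → 3-byte sequence.
Byte 1: 0xE1 = 11100001, payload 0001 (4 bits).
Byte 2: 0x95 = 10010101 (10xxxxxx ✓), payload 010101.
Byte 3: 0x9D = 10011101 (10xxxxxx ✓), payload 011101.
Concatenate: 0001010101011101 = 0x155D (16 bits → U+155D).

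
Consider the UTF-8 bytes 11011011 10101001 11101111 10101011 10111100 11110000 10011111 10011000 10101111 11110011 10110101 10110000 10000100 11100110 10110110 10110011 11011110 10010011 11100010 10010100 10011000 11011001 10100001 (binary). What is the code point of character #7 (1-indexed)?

Offset 0: leading byte 0xDB = 11011011 → 2-byte char #1 = DB A9.
Offset 2: leading byte 0xEF = 11101111 → 3-byte char #2 = EF AB BC.
Offset 5: leading byte 0xF0 = 11110000 → 4-byte char #3 = F0 9F 98 AF.
Offset 9: leading byte 0xF3 = 11110011 → 4-byte char #4 = F3 B5 B0 84.
Offset 13: leading byte 0xE6 = 11100110 → 3-byte char #5 = E6 B6 B3.
Offset 16: leading byte 0xDE = 11011110 → 2-byte char #6 = DE 93.
Offset 18: leading byte 0xE2 = 11100010 → 3-byte char #7 = E2 94 98.
Leading byte 0xE2 = 11100010 matches 1110xxxx → 3-byte sequence.
Byte 1: 0xE2 = 11100010, payload 0010 (4 bits).
Byte 2: 0x94 = 10010100 (10xxxxxx ✓), payload 010100.
Byte 3: 0x98 = 10011000 (10xxxxxx ✓), payload 011000.
Concatenate: 0010010100011000 = 0x2518 (16 bits → U+2518).

U+2518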